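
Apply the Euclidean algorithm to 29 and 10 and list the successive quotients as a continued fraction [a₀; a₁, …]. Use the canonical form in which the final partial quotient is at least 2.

[2; 1, 9]

29 = 2·10 + 9, so a_0 = 2
10 = 1·9 + 1, so a_1 = 1
9 = 9·1 + 0, so a_2 = 9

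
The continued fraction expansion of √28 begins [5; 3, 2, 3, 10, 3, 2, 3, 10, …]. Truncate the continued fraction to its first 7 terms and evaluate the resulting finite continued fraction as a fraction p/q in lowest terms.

a_0 = 5: 5/1
a_1 = 3: 16/3
a_2 = 2: 37/7
a_3 = 3: 127/24
a_4 = 10: 1307/247
a_5 = 3: 4048/765
a_6 = 2: 9403/1777

9403/1777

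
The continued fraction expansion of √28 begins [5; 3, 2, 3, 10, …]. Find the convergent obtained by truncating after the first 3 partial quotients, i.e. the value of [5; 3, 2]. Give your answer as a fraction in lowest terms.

37/7

Use the convergent recurrence hₖ = aₖ·hₖ₋₁ + hₖ₋₂ (and likewise for the denominators kₖ):
a_0 = 5: 5/1
a_1 = 3: 16/3
a_2 = 2: 37/7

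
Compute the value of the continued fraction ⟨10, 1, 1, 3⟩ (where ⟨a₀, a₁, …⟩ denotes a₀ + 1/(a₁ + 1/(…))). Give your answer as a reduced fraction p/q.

74/7

Collapse the nested fraction from the inside out:
Start with 3.
1 + 1/(3/1) = 1 + 1/3 = 4/3
1 + 1/(4/3) = 1 + 3/4 = 7/4
10 + 1/(7/4) = 10 + 4/7 = 74/7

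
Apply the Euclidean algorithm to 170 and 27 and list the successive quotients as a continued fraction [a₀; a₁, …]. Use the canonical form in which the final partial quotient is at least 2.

[6; 3, 2, 1, 2]

170 ÷ 27 → quotient 6, remainder 8
27 ÷ 8 → quotient 3, remainder 3
8 ÷ 3 → quotient 2, remainder 2
3 ÷ 2 → quotient 1, remainder 1
2 ÷ 1 → quotient 2, remainder 0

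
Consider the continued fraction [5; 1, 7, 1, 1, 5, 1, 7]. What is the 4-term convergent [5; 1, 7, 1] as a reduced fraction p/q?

Work from the innermost term outward:
Start with 1.
7 + 1/(1/1) = 7 + 1/1 = 8/1
1 + 1/(8/1) = 1 + 1/8 = 9/8
5 + 1/(9/8) = 5 + 8/9 = 53/9

53/9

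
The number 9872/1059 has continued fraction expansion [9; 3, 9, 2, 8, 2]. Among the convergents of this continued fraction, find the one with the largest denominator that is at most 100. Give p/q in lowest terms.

List convergents until the denominator exceeds the bound:
a_0 = 9: 9/1  (≤ bound)
a_1 = 3: 28/3  (≤ bound)
a_2 = 9: 261/28  (≤ bound)
a_3 = 2: 550/59  (≤ bound)
a_4 = 8: 4661/500  (> 100, stop)

550/59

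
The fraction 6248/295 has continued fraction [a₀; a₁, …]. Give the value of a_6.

6248 ÷ 295 → quotient 21, remainder 53
295 ÷ 53 → quotient 5, remainder 30
53 ÷ 30 → quotient 1, remainder 23
30 ÷ 23 → quotient 1, remainder 7
23 ÷ 7 → quotient 3, remainder 2
7 ÷ 2 → quotient 3, remainder 1
2 ÷ 1 → quotient 2, remainder 0

2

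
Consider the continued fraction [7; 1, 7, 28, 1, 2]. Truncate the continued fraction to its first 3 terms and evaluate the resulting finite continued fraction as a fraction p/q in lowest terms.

Collapse the nested fraction from the inside out:
Start with 7.
1 + 1/(7/1) = 1 + 1/7 = 8/7
7 + 1/(8/7) = 7 + 7/8 = 63/8

63/8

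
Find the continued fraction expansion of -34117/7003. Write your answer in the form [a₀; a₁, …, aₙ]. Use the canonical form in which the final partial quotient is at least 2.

⌊-34117/7003⌋ = -5, remainder 898
⌊7003/898⌋ = 7, remainder 717
⌊898/717⌋ = 1, remainder 181
⌊717/181⌋ = 3, remainder 174
⌊181/174⌋ = 1, remainder 7
⌊174/7⌋ = 24, remainder 6
⌊7/6⌋ = 1, remainder 1
⌊6/1⌋ = 6, remainder 0

[-5; 7, 1, 3, 1, 24, 1, 6]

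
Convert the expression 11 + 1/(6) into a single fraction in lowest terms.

67/6

Collapse the nested fraction from the inside out:
Start with 6.
11 + 1/(6/1) = 11 + 1/6 = 67/6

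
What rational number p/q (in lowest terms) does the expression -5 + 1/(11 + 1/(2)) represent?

-113/23

Starting at the tail and folding back:
Start with 2.
11 + 1/(2/1) = 11 + 1/2 = 23/2
-5 + 1/(23/2) = -5 + 2/23 = -113/23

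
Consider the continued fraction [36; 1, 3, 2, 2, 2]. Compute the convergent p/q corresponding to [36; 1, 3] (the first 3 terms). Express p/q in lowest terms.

a_0 = 36: 36/1
a_1 = 1: 37/1
a_2 = 3: 147/4

147/4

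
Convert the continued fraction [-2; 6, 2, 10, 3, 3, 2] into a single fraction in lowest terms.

a_0 = -2: -2/1
a_1 = 6: -11/6
a_2 = 2: -24/13
a_3 = 10: -251/136
a_4 = 3: -777/421
a_5 = 3: -2582/1399
a_6 = 2: -5941/3219

-5941/3219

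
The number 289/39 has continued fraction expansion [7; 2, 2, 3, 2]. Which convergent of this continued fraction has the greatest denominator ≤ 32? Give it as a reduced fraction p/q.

126/17

a_0 = 7: 7/1  (≤ bound)
a_1 = 2: 15/2  (≤ bound)
a_2 = 2: 37/5  (≤ bound)
a_3 = 3: 126/17  (≤ bound)
a_4 = 2: 289/39  (> 32, stop)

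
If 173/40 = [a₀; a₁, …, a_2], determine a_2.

13

173 = 4·40 + 13, so a_0 = 4
40 = 3·13 + 1, so a_1 = 3
13 = 13·1 + 0, so a_2 = 13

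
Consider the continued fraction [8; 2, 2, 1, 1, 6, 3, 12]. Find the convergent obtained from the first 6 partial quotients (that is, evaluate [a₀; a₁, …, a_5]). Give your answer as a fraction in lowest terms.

a_0 = 8: 8/1
a_1 = 2: 17/2
a_2 = 2: 42/5
a_3 = 1: 59/7
a_4 = 1: 101/12
a_5 = 6: 665/79

665/79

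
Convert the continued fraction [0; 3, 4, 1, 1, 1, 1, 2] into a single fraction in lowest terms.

Compute successive convergents:
a_0 = 0: 0/1
a_1 = 3: 1/3
a_2 = 4: 4/13
a_3 = 1: 5/16
a_4 = 1: 9/29
a_5 = 1: 14/45
a_6 = 1: 23/74
a_7 = 2: 60/193

60/193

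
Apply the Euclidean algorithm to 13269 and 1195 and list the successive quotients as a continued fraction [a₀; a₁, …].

[11; 9, 1, 1, 1, 3, 11]

Apply division with remainder until the remainder is 0:
13269 ÷ 1195 → quotient 11, remainder 124
1195 ÷ 124 → quotient 9, remainder 79
124 ÷ 79 → quotient 1, remainder 45
79 ÷ 45 → quotient 1, remainder 34
45 ÷ 34 → quotient 1, remainder 11
34 ÷ 11 → quotient 3, remainder 1
11 ÷ 1 → quotient 11, remainder 0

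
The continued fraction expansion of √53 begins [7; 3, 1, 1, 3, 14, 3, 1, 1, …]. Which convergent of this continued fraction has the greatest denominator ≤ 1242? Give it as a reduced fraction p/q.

7979/1096

List convergents until the denominator exceeds the bound:
a_0 = 7: 7/1  (≤ bound)
a_1 = 3: 22/3  (≤ bound)
a_2 = 1: 29/4  (≤ bound)
a_3 = 1: 51/7  (≤ bound)
a_4 = 3: 182/25  (≤ bound)
a_5 = 14: 2599/357  (≤ bound)
a_6 = 3: 7979/1096  (≤ bound)
a_7 = 1: 10578/1453  (> 1242, stop)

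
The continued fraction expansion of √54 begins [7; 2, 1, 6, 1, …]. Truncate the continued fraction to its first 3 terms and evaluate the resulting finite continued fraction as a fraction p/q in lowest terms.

Use the convergent recurrence hₖ = aₖ·hₖ₋₁ + hₖ₋₂ (and likewise for the denominators kₖ):
a_0 = 7: 7/1
a_1 = 2: 15/2
a_2 = 1: 22/3

22/3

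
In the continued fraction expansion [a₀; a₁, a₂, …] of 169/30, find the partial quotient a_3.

1

169 ÷ 30 → quotient 5, remainder 19
30 ÷ 19 → quotient 1, remainder 11
19 ÷ 11 → quotient 1, remainder 8
11 ÷ 8 → quotient 1, remainder 3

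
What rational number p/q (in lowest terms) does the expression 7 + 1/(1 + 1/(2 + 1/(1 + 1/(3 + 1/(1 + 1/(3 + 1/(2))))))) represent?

Start with 2.
3 + 1/(2/1) = 3 + 1/2 = 7/2
1 + 1/(7/2) = 1 + 2/7 = 9/7
3 + 1/(9/7) = 3 + 7/9 = 34/9
1 + 1/(34/9) = 1 + 9/34 = 43/34
2 + 1/(43/34) = 2 + 34/43 = 120/43
1 + 1/(120/43) = 1 + 43/120 = 163/120
7 + 1/(163/120) = 7 + 120/163 = 1261/163

1261/163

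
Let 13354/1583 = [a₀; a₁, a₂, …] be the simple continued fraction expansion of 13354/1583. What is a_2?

13354 ÷ 1583 → quotient 8, remainder 690
1583 ÷ 690 → quotient 2, remainder 203
690 ÷ 203 → quotient 3, remainder 81

3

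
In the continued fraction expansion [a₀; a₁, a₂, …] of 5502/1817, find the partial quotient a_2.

1

⌊5502/1817⌋ = 3, remainder 51
⌊1817/51⌋ = 35, remainder 32
⌊51/32⌋ = 1, remainder 19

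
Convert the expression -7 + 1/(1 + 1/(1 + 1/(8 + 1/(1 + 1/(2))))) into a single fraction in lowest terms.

Start with 2.
1 + 1/(2/1) = 1 + 1/2 = 3/2
8 + 1/(3/2) = 8 + 2/3 = 26/3
1 + 1/(26/3) = 1 + 3/26 = 29/26
1 + 1/(29/26) = 1 + 26/29 = 55/29
-7 + 1/(55/29) = -7 + 29/55 = -356/55

-356/55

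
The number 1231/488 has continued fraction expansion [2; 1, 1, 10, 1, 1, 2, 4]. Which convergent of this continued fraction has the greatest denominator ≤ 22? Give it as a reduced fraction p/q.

a_0 = 2: 2/1  (≤ bound)
a_1 = 1: 3/1  (≤ bound)
a_2 = 1: 5/2  (≤ bound)
a_3 = 10: 53/21  (≤ bound)
a_4 = 1: 58/23  (> 22, stop)

53/21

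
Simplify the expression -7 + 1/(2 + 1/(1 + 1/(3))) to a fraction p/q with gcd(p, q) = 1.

-73/11

Starting at the tail and folding back:
Start with 3.
1 + 1/(3/1) = 1 + 1/3 = 4/3
2 + 1/(4/3) = 2 + 3/4 = 11/4
-7 + 1/(11/4) = -7 + 4/11 = -73/11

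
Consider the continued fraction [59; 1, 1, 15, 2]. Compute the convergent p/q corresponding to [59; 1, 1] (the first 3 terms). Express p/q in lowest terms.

Compute successive convergents:
a_0 = 59: 59/1
a_1 = 1: 60/1
a_2 = 1: 119/2

119/2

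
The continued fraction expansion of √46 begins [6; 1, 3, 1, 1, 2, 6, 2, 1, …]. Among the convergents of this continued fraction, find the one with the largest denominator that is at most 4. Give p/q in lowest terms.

27/4

List convergents until the denominator exceeds the bound:
a_0 = 6: 6/1  (≤ bound)
a_1 = 1: 7/1  (≤ bound)
a_2 = 3: 27/4  (≤ bound)
a_3 = 1: 34/5  (> 4, stop)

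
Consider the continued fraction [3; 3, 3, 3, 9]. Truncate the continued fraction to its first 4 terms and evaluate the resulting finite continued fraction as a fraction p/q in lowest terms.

Start with 3.
3 + 1/(3/1) = 3 + 1/3 = 10/3
3 + 1/(10/3) = 3 + 3/10 = 33/10
3 + 1/(33/10) = 3 + 10/33 = 109/33

109/33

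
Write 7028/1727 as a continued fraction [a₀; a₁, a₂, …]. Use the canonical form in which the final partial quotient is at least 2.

[4; 14, 2, 1, 1, 4, 5]

⌊7028/1727⌋ = 4, remainder 120
⌊1727/120⌋ = 14, remainder 47
⌊120/47⌋ = 2, remainder 26
⌊47/26⌋ = 1, remainder 21
⌊26/21⌋ = 1, remainder 5
⌊21/5⌋ = 4, remainder 1
⌊5/1⌋ = 5, remainder 0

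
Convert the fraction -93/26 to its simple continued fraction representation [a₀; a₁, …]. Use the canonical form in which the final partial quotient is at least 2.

-93 = -4·26 + 11, so a_0 = -4
26 = 2·11 + 4, so a_1 = 2
11 = 2·4 + 3, so a_2 = 2
4 = 1·3 + 1, so a_3 = 1
3 = 3·1 + 0, so a_4 = 3

[-4; 2, 2, 1, 3]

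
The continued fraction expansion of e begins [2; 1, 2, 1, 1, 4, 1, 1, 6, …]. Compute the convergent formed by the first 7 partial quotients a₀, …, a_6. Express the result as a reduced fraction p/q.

106/39

Start with 1.
4 + 1/(1/1) = 4 + 1/1 = 5/1
1 + 1/(5/1) = 1 + 1/5 = 6/5
1 + 1/(6/5) = 1 + 5/6 = 11/6
2 + 1/(11/6) = 2 + 6/11 = 28/11
1 + 1/(28/11) = 1 + 11/28 = 39/28
2 + 1/(39/28) = 2 + 28/39 = 106/39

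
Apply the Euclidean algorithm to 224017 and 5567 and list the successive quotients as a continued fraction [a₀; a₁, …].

[40; 4, 6, 9, 1, 1, 11]

224017 ÷ 5567 → quotient 40, remainder 1337
5567 ÷ 1337 → quotient 4, remainder 219
1337 ÷ 219 → quotient 6, remainder 23
219 ÷ 23 → quotient 9, remainder 12
23 ÷ 12 → quotient 1, remainder 11
12 ÷ 11 → quotient 1, remainder 1
11 ÷ 1 → quotient 11, remainder 0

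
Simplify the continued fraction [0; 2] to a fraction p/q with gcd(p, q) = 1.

Start with 2.
0 + 1/(2/1) = 0 + 1/2 = 1/2

1/2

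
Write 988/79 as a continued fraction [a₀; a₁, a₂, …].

⌊988/79⌋ = 12, remainder 40
⌊79/40⌋ = 1, remainder 39
⌊40/39⌋ = 1, remainder 1
⌊39/1⌋ = 39, remainder 0

[12; 1, 1, 39]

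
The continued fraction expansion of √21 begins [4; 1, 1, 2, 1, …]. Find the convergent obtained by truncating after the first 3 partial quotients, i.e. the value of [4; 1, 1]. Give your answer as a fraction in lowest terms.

9/2

a_0 = 4: 4/1
a_1 = 1: 5/1
a_2 = 1: 9/2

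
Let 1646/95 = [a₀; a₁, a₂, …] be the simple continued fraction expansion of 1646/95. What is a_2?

15

⌊1646/95⌋ = 17, remainder 31
⌊95/31⌋ = 3, remainder 2
⌊31/2⌋ = 15, remainder 1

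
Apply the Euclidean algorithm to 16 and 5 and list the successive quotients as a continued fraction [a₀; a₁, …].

⌊16/5⌋ = 3, remainder 1
⌊5/1⌋ = 5, remainder 0

[3; 5]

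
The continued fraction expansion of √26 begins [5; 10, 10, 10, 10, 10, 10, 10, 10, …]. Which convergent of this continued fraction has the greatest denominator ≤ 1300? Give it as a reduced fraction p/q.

5201/1020

a_0 = 5: 5/1  (≤ bound)
a_1 = 10: 51/10  (≤ bound)
a_2 = 10: 515/101  (≤ bound)
a_3 = 10: 5201/1020  (≤ bound)
a_4 = 10: 52525/10301  (> 1300, stop)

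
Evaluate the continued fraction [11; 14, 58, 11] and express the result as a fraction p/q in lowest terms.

a_0 = 11: 11/1
a_1 = 14: 155/14
a_2 = 58: 9001/813
a_3 = 11: 99166/8957

99166/8957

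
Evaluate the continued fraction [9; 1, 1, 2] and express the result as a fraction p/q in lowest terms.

Start with 2.
1 + 1/(2/1) = 1 + 1/2 = 3/2
1 + 1/(3/2) = 1 + 2/3 = 5/3
9 + 1/(5/3) = 9 + 3/5 = 48/5

48/5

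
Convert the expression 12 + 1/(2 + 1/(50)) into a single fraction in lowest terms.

1262/101

a_0 = 12: 12/1
a_1 = 2: 25/2
a_2 = 50: 1262/101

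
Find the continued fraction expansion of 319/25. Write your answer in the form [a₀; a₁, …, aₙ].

Run the Euclidean algorithm, recording each quotient:
319 ÷ 25 → quotient 12, remainder 19
25 ÷ 19 → quotient 1, remainder 6
19 ÷ 6 → quotient 3, remainder 1
6 ÷ 1 → quotient 6, remainder 0

[12; 1, 3, 6]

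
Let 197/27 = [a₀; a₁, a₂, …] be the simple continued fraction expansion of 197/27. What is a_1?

Repeatedly divide and take the remainder:
197 ÷ 27 → quotient 7, remainder 8
27 ÷ 8 → quotient 3, remainder 3

3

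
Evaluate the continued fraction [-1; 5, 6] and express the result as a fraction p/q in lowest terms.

-25/31

Work from the innermost term outward:
Start with 6.
5 + 1/(6/1) = 5 + 1/6 = 31/6
-1 + 1/(31/6) = -1 + 6/31 = -25/31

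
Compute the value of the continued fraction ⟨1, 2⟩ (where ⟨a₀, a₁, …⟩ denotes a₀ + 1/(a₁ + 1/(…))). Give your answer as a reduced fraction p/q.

3/2

Work from the innermost term outward:
Start with 2.
1 + 1/(2/1) = 1 + 1/2 = 3/2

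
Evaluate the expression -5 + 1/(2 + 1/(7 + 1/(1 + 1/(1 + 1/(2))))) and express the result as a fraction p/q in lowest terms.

-367/81

Starting at the tail and folding back:
Start with 2.
1 + 1/(2/1) = 1 + 1/2 = 3/2
1 + 1/(3/2) = 1 + 2/3 = 5/3
7 + 1/(5/3) = 7 + 3/5 = 38/5
2 + 1/(38/5) = 2 + 5/38 = 81/38
-5 + 1/(81/38) = -5 + 38/81 = -367/81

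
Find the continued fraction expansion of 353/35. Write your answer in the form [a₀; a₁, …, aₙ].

⌊353/35⌋ = 10, remainder 3
⌊35/3⌋ = 11, remainder 2
⌊3/2⌋ = 1, remainder 1
⌊2/1⌋ = 2, remainder 0

[10; 11, 1, 2]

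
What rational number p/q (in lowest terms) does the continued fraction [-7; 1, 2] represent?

a_0 = -7: -7/1
a_1 = 1: -6/1
a_2 = 2: -19/3

-19/3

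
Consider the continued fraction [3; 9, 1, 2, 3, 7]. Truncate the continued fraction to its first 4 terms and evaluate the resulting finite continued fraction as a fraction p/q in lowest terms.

90/29

Start with 2.
1 + 1/(2/1) = 1 + 1/2 = 3/2
9 + 1/(3/2) = 9 + 2/3 = 29/3
3 + 1/(29/3) = 3 + 3/29 = 90/29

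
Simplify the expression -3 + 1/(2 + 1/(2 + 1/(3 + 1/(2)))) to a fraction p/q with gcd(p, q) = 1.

-101/39

a_0 = -3: -3/1
a_1 = 2: -5/2
a_2 = 2: -13/5
a_3 = 3: -44/17
a_4 = 2: -101/39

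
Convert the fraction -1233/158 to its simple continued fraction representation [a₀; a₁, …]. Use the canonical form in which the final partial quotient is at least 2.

[-8; 5, 10, 3]

⌊-1233/158⌋ = -8, remainder 31
⌊158/31⌋ = 5, remainder 3
⌊31/3⌋ = 10, remainder 1
⌊3/1⌋ = 3, remainder 0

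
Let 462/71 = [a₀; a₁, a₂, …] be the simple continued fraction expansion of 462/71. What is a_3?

35

Apply division with remainder until the remainder is 0:
⌊462/71⌋ = 6, remainder 36
⌊71/36⌋ = 1, remainder 35
⌊36/35⌋ = 1, remainder 1
⌊35/1⌋ = 35, remainder 0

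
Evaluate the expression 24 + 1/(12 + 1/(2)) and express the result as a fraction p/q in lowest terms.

a_0 = 24: 24/1
a_1 = 12: 289/12
a_2 = 2: 602/25

602/25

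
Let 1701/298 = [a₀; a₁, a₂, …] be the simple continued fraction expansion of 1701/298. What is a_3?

⌊1701/298⌋ = 5, remainder 211
⌊298/211⌋ = 1, remainder 87
⌊211/87⌋ = 2, remainder 37
⌊87/37⌋ = 2, remainder 13

2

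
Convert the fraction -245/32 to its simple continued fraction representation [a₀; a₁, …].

[-8; 2, 1, 10]

Run the Euclidean algorithm, recording each quotient:
-245 ÷ 32 → quotient -8, remainder 11
32 ÷ 11 → quotient 2, remainder 10
11 ÷ 10 → quotient 1, remainder 1
10 ÷ 1 → quotient 10, remainder 0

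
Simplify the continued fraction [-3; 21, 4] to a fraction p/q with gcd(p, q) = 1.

a_0 = -3: -3/1
a_1 = 21: -62/21
a_2 = 4: -251/85

-251/85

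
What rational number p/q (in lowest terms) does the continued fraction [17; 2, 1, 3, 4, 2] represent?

Start with 2.
4 + 1/(2/1) = 4 + 1/2 = 9/2
3 + 1/(9/2) = 3 + 2/9 = 29/9
1 + 1/(29/9) = 1 + 9/29 = 38/29
2 + 1/(38/29) = 2 + 29/38 = 105/38
17 + 1/(105/38) = 17 + 38/105 = 1823/105

1823/105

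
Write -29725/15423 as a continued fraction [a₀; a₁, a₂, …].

-29725 ÷ 15423 → quotient -2, remainder 1121
15423 ÷ 1121 → quotient 13, remainder 850
1121 ÷ 850 → quotient 1, remainder 271
850 ÷ 271 → quotient 3, remainder 37
271 ÷ 37 → quotient 7, remainder 12
37 ÷ 12 → quotient 3, remainder 1
12 ÷ 1 → quotient 12, remainder 0

[-2; 13, 1, 3, 7, 3, 12]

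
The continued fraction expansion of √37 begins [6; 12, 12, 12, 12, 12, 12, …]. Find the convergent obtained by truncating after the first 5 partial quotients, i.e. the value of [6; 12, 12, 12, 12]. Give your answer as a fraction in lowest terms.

Start with 12.
12 + 1/(12/1) = 12 + 1/12 = 145/12
12 + 1/(145/12) = 12 + 12/145 = 1752/145
12 + 1/(1752/145) = 12 + 145/1752 = 21169/1752
6 + 1/(21169/1752) = 6 + 1752/21169 = 128766/21169

128766/21169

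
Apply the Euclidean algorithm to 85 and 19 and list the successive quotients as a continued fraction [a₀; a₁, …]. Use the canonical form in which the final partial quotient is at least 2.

[4; 2, 9]

Run the Euclidean algorithm, recording each quotient:
85 = 4·19 + 9, so a_0 = 4
19 = 2·9 + 1, so a_1 = 2
9 = 9·1 + 0, so a_2 = 9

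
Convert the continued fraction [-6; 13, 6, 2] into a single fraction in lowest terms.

Use the convergent recurrence hₖ = aₖ·hₖ₋₁ + hₖ₋₂ (and likewise for the denominators kₖ):
a_0 = -6: -6/1
a_1 = 13: -77/13
a_2 = 6: -468/79
a_3 = 2: -1013/171

-1013/171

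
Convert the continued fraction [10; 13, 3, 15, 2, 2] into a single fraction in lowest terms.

31686/3145

Start with 2.
2 + 1/(2/1) = 2 + 1/2 = 5/2
15 + 1/(5/2) = 15 + 2/5 = 77/5
3 + 1/(77/5) = 3 + 5/77 = 236/77
13 + 1/(236/77) = 13 + 77/236 = 3145/236
10 + 1/(3145/236) = 10 + 236/3145 = 31686/3145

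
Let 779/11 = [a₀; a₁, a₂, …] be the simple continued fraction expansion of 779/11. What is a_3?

779 ÷ 11 → quotient 70, remainder 9
11 ÷ 9 → quotient 1, remainder 2
9 ÷ 2 → quotient 4, remainder 1
2 ÷ 1 → quotient 2, remainder 0

2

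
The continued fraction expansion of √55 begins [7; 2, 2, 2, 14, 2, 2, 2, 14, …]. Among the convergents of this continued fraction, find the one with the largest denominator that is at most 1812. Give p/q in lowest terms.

6593/889

List convergents until the denominator exceeds the bound:
a_0 = 7: 7/1  (≤ bound)
a_1 = 2: 15/2  (≤ bound)
a_2 = 2: 37/5  (≤ bound)
a_3 = 2: 89/12  (≤ bound)
a_4 = 14: 1283/173  (≤ bound)
a_5 = 2: 2655/358  (≤ bound)
a_6 = 2: 6593/889  (≤ bound)
a_7 = 2: 15841/2136  (> 1812, stop)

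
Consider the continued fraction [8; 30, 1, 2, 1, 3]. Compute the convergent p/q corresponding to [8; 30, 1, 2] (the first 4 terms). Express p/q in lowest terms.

a_0 = 8: 8/1
a_1 = 30: 241/30
a_2 = 1: 249/31
a_3 = 2: 739/92

739/92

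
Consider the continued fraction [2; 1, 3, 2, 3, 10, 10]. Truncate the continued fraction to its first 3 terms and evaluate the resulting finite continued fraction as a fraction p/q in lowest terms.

Build up convergents one term at a time:
a_0 = 2: 2/1
a_1 = 1: 3/1
a_2 = 3: 11/4

11/4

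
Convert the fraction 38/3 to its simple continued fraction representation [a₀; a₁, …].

38 = 12·3 + 2, so a_0 = 12
3 = 1·2 + 1, so a_1 = 1
2 = 2·1 + 0, so a_2 = 2

[12; 1, 2]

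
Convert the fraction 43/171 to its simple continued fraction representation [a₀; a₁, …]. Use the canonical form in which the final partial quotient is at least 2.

Apply division with remainder until the remainder is 0:
43 ÷ 171 → quotient 0, remainder 43
171 ÷ 43 → quotient 3, remainder 42
43 ÷ 42 → quotient 1, remainder 1
42 ÷ 1 → quotient 42, remainder 0

[0; 3, 1, 42]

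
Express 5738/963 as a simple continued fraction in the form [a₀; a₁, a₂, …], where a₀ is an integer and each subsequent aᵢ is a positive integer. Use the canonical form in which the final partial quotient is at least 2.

[5; 1, 23, 13, 3]

Run the Euclidean algorithm, recording each quotient:
5738 ÷ 963 → quotient 5, remainder 923
963 ÷ 923 → quotient 1, remainder 40
923 ÷ 40 → quotient 23, remainder 3
40 ÷ 3 → quotient 13, remainder 1
3 ÷ 1 → quotient 3, remainder 0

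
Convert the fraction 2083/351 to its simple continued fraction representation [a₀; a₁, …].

⌊2083/351⌋ = 5, remainder 328
⌊351/328⌋ = 1, remainder 23
⌊328/23⌋ = 14, remainder 6
⌊23/6⌋ = 3, remainder 5
⌊6/5⌋ = 1, remainder 1
⌊5/1⌋ = 5, remainder 0

[5; 1, 14, 3, 1, 5]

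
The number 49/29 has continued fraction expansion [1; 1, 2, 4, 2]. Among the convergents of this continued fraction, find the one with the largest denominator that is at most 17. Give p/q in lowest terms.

a_0 = 1: 1/1  (≤ bound)
a_1 = 1: 2/1  (≤ bound)
a_2 = 2: 5/3  (≤ bound)
a_3 = 4: 22/13  (≤ bound)
a_4 = 2: 49/29  (> 17, stop)

22/13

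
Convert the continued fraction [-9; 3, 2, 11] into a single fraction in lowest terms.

-697/80

a_0 = -9: -9/1
a_1 = 3: -26/3
a_2 = 2: -61/7
a_3 = 11: -697/80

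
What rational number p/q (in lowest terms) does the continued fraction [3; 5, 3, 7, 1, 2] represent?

1221/383

Start with 2.
1 + 1/(2/1) = 1 + 1/2 = 3/2
7 + 1/(3/2) = 7 + 2/3 = 23/3
3 + 1/(23/3) = 3 + 3/23 = 72/23
5 + 1/(72/23) = 5 + 23/72 = 383/72
3 + 1/(383/72) = 3 + 72/383 = 1221/383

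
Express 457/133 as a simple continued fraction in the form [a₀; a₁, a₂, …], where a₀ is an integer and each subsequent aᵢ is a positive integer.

[3; 2, 3, 2, 2, 3]

457 = 3·133 + 58, so a_0 = 3
133 = 2·58 + 17, so a_1 = 2
58 = 3·17 + 7, so a_2 = 3
17 = 2·7 + 3, so a_3 = 2
7 = 2·3 + 1, so a_4 = 2
3 = 3·1 + 0, so a_5 = 3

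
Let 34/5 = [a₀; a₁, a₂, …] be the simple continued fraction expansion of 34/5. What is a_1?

Apply division with remainder until the remainder is 0:
⌊34/5⌋ = 6, remainder 4
⌊5/4⌋ = 1, remainder 1

1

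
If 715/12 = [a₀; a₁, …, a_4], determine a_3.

Apply division with remainder until the remainder is 0:
715 ÷ 12 → quotient 59, remainder 7
12 ÷ 7 → quotient 1, remainder 5
7 ÷ 5 → quotient 1, remainder 2
5 ÷ 2 → quotient 2, remainder 1

2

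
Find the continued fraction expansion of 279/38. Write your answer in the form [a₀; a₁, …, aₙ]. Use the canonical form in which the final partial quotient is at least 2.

[7; 2, 1, 12]

Repeatedly divide and take the remainder:
279 = 7·38 + 13, so a_0 = 7
38 = 2·13 + 12, so a_1 = 2
13 = 1·12 + 1, so a_2 = 1
12 = 12·1 + 0, so a_3 = 12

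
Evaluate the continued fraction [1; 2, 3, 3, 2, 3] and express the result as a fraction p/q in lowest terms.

Build up convergents one term at a time:
a_0 = 1: 1/1
a_1 = 2: 3/2
a_2 = 3: 10/7
a_3 = 3: 33/23
a_4 = 2: 76/53
a_5 = 3: 261/182

261/182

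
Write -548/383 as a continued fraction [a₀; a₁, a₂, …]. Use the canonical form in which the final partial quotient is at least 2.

[-2; 1, 1, 3, 8, 1, 5]

-548 ÷ 383 → quotient -2, remainder 218
383 ÷ 218 → quotient 1, remainder 165
218 ÷ 165 → quotient 1, remainder 53
165 ÷ 53 → quotient 3, remainder 6
53 ÷ 6 → quotient 8, remainder 5
6 ÷ 5 → quotient 1, remainder 1
5 ÷ 1 → quotient 5, remainder 0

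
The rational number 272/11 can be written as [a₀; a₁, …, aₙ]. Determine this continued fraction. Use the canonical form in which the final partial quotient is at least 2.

Apply division with remainder until the remainder is 0:
272 ÷ 11 → quotient 24, remainder 8
11 ÷ 8 → quotient 1, remainder 3
8 ÷ 3 → quotient 2, remainder 2
3 ÷ 2 → quotient 1, remainder 1
2 ÷ 1 → quotient 2, remainder 0

[24; 1, 2, 1, 2]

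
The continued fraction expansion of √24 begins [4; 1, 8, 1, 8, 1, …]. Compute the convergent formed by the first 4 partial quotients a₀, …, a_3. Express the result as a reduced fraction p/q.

a_0 = 4: 4/1
a_1 = 1: 5/1
a_2 = 8: 44/9
a_3 = 1: 49/10

49/10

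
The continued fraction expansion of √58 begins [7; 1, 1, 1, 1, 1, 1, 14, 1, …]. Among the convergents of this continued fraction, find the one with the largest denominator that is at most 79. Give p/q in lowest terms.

99/13

List convergents until the denominator exceeds the bound:
a_0 = 7: 7/1  (≤ bound)
a_1 = 1: 8/1  (≤ bound)
a_2 = 1: 15/2  (≤ bound)
a_3 = 1: 23/3  (≤ bound)
a_4 = 1: 38/5  (≤ bound)
a_5 = 1: 61/8  (≤ bound)
a_6 = 1: 99/13  (≤ bound)
a_7 = 14: 1447/190  (> 79, stop)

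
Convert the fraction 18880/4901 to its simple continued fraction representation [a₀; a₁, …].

[3; 1, 5, 1, 3, 2, 1, 55]

18880 ÷ 4901 → quotient 3, remainder 4177
4901 ÷ 4177 → quotient 1, remainder 724
4177 ÷ 724 → quotient 5, remainder 557
724 ÷ 557 → quotient 1, remainder 167
557 ÷ 167 → quotient 3, remainder 56
167 ÷ 56 → quotient 2, remainder 55
56 ÷ 55 → quotient 1, remainder 1
55 ÷ 1 → quotient 55, remainder 0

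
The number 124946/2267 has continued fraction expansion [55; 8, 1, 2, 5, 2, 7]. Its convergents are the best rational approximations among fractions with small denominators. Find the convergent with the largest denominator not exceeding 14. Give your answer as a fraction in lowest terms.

List convergents until the denominator exceeds the bound:
a_0 = 55: 55/1  (≤ bound)
a_1 = 8: 441/8  (≤ bound)
a_2 = 1: 496/9  (≤ bound)
a_3 = 2: 1433/26  (> 14, stop)

496/9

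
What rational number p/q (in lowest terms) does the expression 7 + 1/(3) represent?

22/3

Start with 3.
7 + 1/(3/1) = 7 + 1/3 = 22/3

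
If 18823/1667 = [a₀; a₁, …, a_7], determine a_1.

Apply division with remainder until the remainder is 0:
⌊18823/1667⌋ = 11, remainder 486
⌊1667/486⌋ = 3, remainder 209

3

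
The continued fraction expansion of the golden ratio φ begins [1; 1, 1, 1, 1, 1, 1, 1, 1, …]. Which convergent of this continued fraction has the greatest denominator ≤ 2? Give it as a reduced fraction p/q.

a_0 = 1: 1/1  (≤ bound)
a_1 = 1: 2/1  (≤ bound)
a_2 = 1: 3/2  (≤ bound)
a_3 = 1: 5/3  (> 2, stop)

3/2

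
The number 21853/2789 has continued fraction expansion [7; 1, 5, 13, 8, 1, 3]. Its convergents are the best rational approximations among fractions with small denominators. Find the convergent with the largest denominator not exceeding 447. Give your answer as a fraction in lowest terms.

619/79

a_0 = 7: 7/1  (≤ bound)
a_1 = 1: 8/1  (≤ bound)
a_2 = 5: 47/6  (≤ bound)
a_3 = 13: 619/79  (≤ bound)
a_4 = 8: 4999/638  (> 447, stop)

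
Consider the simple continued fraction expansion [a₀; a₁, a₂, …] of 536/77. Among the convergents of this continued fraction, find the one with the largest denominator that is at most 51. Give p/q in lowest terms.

181/26

a_0 = 6: 6/1  (≤ bound)
a_1 = 1: 7/1  (≤ bound)
a_2 = 24: 174/25  (≤ bound)
a_3 = 1: 181/26  (≤ bound)
a_4 = 2: 536/77  (> 51, stop)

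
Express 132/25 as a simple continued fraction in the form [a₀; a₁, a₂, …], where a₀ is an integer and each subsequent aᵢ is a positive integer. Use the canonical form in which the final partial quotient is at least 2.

[5; 3, 1, 1, 3]

Repeatedly divide and take the remainder:
132 ÷ 25 → quotient 5, remainder 7
25 ÷ 7 → quotient 3, remainder 4
7 ÷ 4 → quotient 1, remainder 3
4 ÷ 3 → quotient 1, remainder 1
3 ÷ 1 → quotient 3, remainder 0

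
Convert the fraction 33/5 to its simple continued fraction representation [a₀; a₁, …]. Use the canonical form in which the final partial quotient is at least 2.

[6; 1, 1, 2]

Run the Euclidean algorithm, recording each quotient:
33 ÷ 5 → quotient 6, remainder 3
5 ÷ 3 → quotient 1, remainder 2
3 ÷ 2 → quotient 1, remainder 1
2 ÷ 1 → quotient 2, remainder 0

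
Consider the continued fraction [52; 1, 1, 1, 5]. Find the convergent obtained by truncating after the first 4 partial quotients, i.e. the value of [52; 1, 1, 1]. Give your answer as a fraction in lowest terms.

Start with 1.
1 + 1/(1/1) = 1 + 1/1 = 2/1
1 + 1/(2/1) = 1 + 1/2 = 3/2
52 + 1/(3/2) = 52 + 2/3 = 158/3

158/3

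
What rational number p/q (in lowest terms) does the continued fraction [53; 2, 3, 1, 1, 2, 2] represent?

5237/98

Compute successive convergents:
a_0 = 53: 53/1
a_1 = 2: 107/2
a_2 = 3: 374/7
a_3 = 1: 481/9
a_4 = 1: 855/16
a_5 = 2: 2191/41
a_6 = 2: 5237/98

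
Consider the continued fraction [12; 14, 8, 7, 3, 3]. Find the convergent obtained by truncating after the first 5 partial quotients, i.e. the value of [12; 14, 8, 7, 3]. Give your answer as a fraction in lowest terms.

30515/2528

Use the convergent recurrence hₖ = aₖ·hₖ₋₁ + hₖ₋₂ (and likewise for the denominators kₖ):
a_0 = 12: 12/1
a_1 = 14: 169/14
a_2 = 8: 1364/113
a_3 = 7: 9717/805
a_4 = 3: 30515/2528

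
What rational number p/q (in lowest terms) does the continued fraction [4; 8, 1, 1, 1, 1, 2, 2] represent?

Start with 2.
2 + 1/(2/1) = 2 + 1/2 = 5/2
1 + 1/(5/2) = 1 + 2/5 = 7/5
1 + 1/(7/5) = 1 + 5/7 = 12/7
1 + 1/(12/7) = 1 + 7/12 = 19/12
1 + 1/(19/12) = 1 + 12/19 = 31/19
8 + 1/(31/19) = 8 + 19/31 = 267/31
4 + 1/(267/31) = 4 + 31/267 = 1099/267

1099/267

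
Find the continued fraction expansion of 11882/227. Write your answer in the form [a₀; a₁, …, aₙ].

11882 = 52·227 + 78, so a_0 = 52
227 = 2·78 + 71, so a_1 = 2
78 = 1·71 + 7, so a_2 = 1
71 = 10·7 + 1, so a_3 = 10
7 = 7·1 + 0, so a_4 = 7

[52; 2, 1, 10, 7]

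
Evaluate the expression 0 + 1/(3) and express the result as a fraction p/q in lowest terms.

1/3

Start with 3.
0 + 1/(3/1) = 0 + 1/3 = 1/3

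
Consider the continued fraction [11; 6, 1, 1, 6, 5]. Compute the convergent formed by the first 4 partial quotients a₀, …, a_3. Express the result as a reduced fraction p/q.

Collapse the nested fraction from the inside out:
Start with 1.
1 + 1/(1/1) = 1 + 1/1 = 2/1
6 + 1/(2/1) = 6 + 1/2 = 13/2
11 + 1/(13/2) = 11 + 2/13 = 145/13

145/13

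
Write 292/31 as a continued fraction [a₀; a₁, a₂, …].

[9; 2, 2, 1, 1, 2]

292 ÷ 31 → quotient 9, remainder 13
31 ÷ 13 → quotient 2, remainder 5
13 ÷ 5 → quotient 2, remainder 3
5 ÷ 3 → quotient 1, remainder 2
3 ÷ 2 → quotient 1, remainder 1
2 ÷ 1 → quotient 2, remainder 0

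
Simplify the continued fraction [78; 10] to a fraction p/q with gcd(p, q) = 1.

Collapse the nested fraction from the inside out:
Start with 10.
78 + 1/(10/1) = 78 + 1/10 = 781/10

781/10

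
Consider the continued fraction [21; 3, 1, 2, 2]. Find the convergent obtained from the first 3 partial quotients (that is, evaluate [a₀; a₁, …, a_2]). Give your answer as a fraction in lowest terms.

Collapse the nested fraction from the inside out:
Start with 1.
3 + 1/(1/1) = 3 + 1/1 = 4/1
21 + 1/(4/1) = 21 + 1/4 = 85/4

85/4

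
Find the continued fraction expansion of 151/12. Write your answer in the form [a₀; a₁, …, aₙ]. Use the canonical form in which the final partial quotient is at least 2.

[12; 1, 1, 2, 2]

151 ÷ 12 → quotient 12, remainder 7
12 ÷ 7 → quotient 1, remainder 5
7 ÷ 5 → quotient 1, remainder 2
5 ÷ 2 → quotient 2, remainder 1
2 ÷ 1 → quotient 2, remainder 0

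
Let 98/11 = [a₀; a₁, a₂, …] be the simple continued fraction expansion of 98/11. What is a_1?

1

⌊98/11⌋ = 8, remainder 10
⌊11/10⌋ = 1, remainder 1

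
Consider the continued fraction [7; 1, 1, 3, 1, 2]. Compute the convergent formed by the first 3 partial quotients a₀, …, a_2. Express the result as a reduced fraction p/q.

15/2

a_0 = 7: 7/1
a_1 = 1: 8/1
a_2 = 1: 15/2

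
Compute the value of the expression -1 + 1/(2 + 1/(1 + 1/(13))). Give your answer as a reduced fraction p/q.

-27/41

Use the convergent recurrence hₖ = aₖ·hₖ₋₁ + hₖ₋₂ (and likewise for the denominators kₖ):
a_0 = -1: -1/1
a_1 = 2: -1/2
a_2 = 1: -2/3
a_3 = 13: -27/41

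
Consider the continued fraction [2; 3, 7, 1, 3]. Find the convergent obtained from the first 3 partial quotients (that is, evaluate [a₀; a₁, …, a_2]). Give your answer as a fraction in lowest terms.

51/22

Collapse the nested fraction from the inside out:
Start with 7.
3 + 1/(7/1) = 3 + 1/7 = 22/7
2 + 1/(22/7) = 2 + 7/22 = 51/22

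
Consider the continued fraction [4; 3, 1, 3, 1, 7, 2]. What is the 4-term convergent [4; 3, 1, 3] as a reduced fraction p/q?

64/15

Use the convergent recurrence hₖ = aₖ·hₖ₋₁ + hₖ₋₂ (and likewise for the denominators kₖ):
a_0 = 4: 4/1
a_1 = 3: 13/3
a_2 = 1: 17/4
a_3 = 3: 64/15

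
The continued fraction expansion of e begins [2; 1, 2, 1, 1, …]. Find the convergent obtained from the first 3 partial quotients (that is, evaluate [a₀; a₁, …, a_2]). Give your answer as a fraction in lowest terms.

8/3

a_0 = 2: 2/1
a_1 = 1: 3/1
a_2 = 2: 8/3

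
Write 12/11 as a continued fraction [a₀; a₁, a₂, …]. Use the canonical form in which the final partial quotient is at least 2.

[1; 11]

⌊12/11⌋ = 1, remainder 1
⌊11/1⌋ = 11, remainder 0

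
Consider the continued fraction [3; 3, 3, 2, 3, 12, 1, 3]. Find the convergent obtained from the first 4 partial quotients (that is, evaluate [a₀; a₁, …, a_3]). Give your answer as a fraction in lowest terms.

76/23

Use the convergent recurrence hₖ = aₖ·hₖ₋₁ + hₖ₋₂ (and likewise for the denominators kₖ):
a_0 = 3: 3/1
a_1 = 3: 10/3
a_2 = 3: 33/10
a_3 = 2: 76/23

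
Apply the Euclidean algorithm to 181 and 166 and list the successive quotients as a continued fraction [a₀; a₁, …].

[1; 11, 15]

Apply division with remainder until the remainder is 0:
181 = 1·166 + 15, so a_0 = 1
166 = 11·15 + 1, so a_1 = 11
15 = 15·1 + 0, so a_2 = 15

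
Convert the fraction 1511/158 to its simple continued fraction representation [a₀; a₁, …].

1511 ÷ 158 → quotient 9, remainder 89
158 ÷ 89 → quotient 1, remainder 69
89 ÷ 69 → quotient 1, remainder 20
69 ÷ 20 → quotient 3, remainder 9
20 ÷ 9 → quotient 2, remainder 2
9 ÷ 2 → quotient 4, remainder 1
2 ÷ 1 → quotient 2, remainder 0

[9; 1, 1, 3, 2, 4, 2]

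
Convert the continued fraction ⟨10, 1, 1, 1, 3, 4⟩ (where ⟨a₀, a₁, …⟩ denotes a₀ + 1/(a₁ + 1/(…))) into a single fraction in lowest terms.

Use the convergent recurrence hₖ = aₖ·hₖ₋₁ + hₖ₋₂ (and likewise for the denominators kₖ):
a_0 = 10: 10/1
a_1 = 1: 11/1
a_2 = 1: 21/2
a_3 = 1: 32/3
a_4 = 3: 117/11
a_5 = 4: 500/47

500/47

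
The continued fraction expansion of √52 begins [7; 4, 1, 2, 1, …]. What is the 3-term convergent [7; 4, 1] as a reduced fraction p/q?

36/5

Starting at the tail and folding back:
Start with 1.
4 + 1/(1/1) = 4 + 1/1 = 5/1
7 + 1/(5/1) = 7 + 1/5 = 36/5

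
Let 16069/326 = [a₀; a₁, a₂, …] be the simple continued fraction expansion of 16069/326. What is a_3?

16069 = 49·326 + 95, so a_0 = 49
326 = 3·95 + 41, so a_1 = 3
95 = 2·41 + 13, so a_2 = 2
41 = 3·13 + 2, so a_3 = 3

3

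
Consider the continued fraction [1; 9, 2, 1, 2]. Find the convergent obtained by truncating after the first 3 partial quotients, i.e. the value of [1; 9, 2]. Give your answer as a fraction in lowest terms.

Build up convergents one term at a time:
a_0 = 1: 1/1
a_1 = 9: 10/9
a_2 = 2: 21/19

21/19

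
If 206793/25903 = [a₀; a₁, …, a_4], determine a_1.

1

⌊206793/25903⌋ = 7, remainder 25472
⌊25903/25472⌋ = 1, remainder 431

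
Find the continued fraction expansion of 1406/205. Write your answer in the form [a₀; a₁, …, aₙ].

Run the Euclidean algorithm, recording each quotient:
1406 ÷ 205 → quotient 6, remainder 176
205 ÷ 176 → quotient 1, remainder 29
176 ÷ 29 → quotient 6, remainder 2
29 ÷ 2 → quotient 14, remainder 1
2 ÷ 1 → quotient 2, remainder 0

[6; 1, 6, 14, 2]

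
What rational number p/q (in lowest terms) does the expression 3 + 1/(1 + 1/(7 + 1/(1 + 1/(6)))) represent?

241/62

a_0 = 3: 3/1
a_1 = 1: 4/1
a_2 = 7: 31/8
a_3 = 1: 35/9
a_4 = 6: 241/62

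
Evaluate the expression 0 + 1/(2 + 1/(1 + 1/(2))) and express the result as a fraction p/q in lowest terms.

3/8

a_0 = 0: 0/1
a_1 = 2: 1/2
a_2 = 1: 1/3
a_3 = 2: 3/8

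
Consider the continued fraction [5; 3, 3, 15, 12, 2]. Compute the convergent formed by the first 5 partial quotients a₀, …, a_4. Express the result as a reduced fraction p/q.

9785/1846

Build up convergents one term at a time:
a_0 = 5: 5/1
a_1 = 3: 16/3
a_2 = 3: 53/10
a_3 = 15: 811/153
a_4 = 12: 9785/1846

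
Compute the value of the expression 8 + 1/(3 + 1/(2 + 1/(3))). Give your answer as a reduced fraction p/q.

Use the convergent recurrence hₖ = aₖ·hₖ₋₁ + hₖ₋₂ (and likewise for the denominators kₖ):
a_0 = 8: 8/1
a_1 = 3: 25/3
a_2 = 2: 58/7
a_3 = 3: 199/24

199/24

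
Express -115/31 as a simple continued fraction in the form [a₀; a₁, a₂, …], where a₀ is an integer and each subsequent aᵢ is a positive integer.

[-4; 3, 2, 4]

-115 = -4·31 + 9, so a_0 = -4
31 = 3·9 + 4, so a_1 = 3
9 = 2·4 + 1, so a_2 = 2
4 = 4·1 + 0, so a_3 = 4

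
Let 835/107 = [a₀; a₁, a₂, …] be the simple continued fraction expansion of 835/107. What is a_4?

2

Repeatedly divide and take the remainder:
835 = 7·107 + 86, so a_0 = 7
107 = 1·86 + 21, so a_1 = 1
86 = 4·21 + 2, so a_2 = 4
21 = 10·2 + 1, so a_3 = 10
2 = 2·1 + 0, so a_4 = 2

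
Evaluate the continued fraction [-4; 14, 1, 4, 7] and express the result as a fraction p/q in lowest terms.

a_0 = -4: -4/1
a_1 = 14: -55/14
a_2 = 1: -59/15
a_3 = 4: -291/74
a_4 = 7: -2096/533

-2096/533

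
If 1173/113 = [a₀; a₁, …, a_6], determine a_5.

2

Apply division with remainder until the remainder is 0:
1173 = 10·113 + 43, so a_0 = 10
113 = 2·43 + 27, so a_1 = 2
43 = 1·27 + 16, so a_2 = 1
27 = 1·16 + 11, so a_3 = 1
16 = 1·11 + 5, so a_4 = 1
11 = 2·5 + 1, so a_5 = 2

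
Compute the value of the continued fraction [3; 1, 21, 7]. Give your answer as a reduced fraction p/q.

613/155

Start with 7.
21 + 1/(7/1) = 21 + 1/7 = 148/7
1 + 1/(148/7) = 1 + 7/148 = 155/148
3 + 1/(155/148) = 3 + 148/155 = 613/155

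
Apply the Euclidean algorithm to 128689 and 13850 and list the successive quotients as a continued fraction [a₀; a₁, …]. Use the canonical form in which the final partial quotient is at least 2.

[9; 3, 2, 3, 40, 1, 13]

⌊128689/13850⌋ = 9, remainder 4039
⌊13850/4039⌋ = 3, remainder 1733
⌊4039/1733⌋ = 2, remainder 573
⌊1733/573⌋ = 3, remainder 14
⌊573/14⌋ = 40, remainder 13
⌊14/13⌋ = 1, remainder 1
⌊13/1⌋ = 13, remainder 0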